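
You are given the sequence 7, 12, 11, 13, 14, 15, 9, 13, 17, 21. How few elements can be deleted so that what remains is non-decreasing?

Fewest deletions = n − (longest non-decreasing subsequence).
i:      1  2  3  4  5  6  7  8  9 10
a[i]:   7 12 11 13 14 15  9 13 17 21
dp:     1  2  2  3  4  5  2  4  6  7
max dp = 7, so deletions = 10 − 7 = 3.

3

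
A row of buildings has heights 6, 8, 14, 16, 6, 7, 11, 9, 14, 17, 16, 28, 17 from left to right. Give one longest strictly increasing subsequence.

6, 8, 14, 16, 17, 28

Patience tails give the LIS length; then backtrack through the dp parents:
6 → extends → [6]
8 → extends → [6, 8]
14 → extends → [6, 8, 14]
16 → extends → [6, 8, 14, 16]
6 → already a tail → [6, 8, 14, 16]
7 → replaces 8 → [6, 7, 14, 16]
11 → replaces 14 → [6, 7, 11, 16]
9 → replaces 11 → [6, 7, 9, 16]
14 → replaces 16 → [6, 7, 9, 14]
17 → extends → [6, 7, 9, 14, 17]
16 → replaces 17 → [6, 7, 9, 14, 16]
28 → extends → [6, 7, 9, 14, 16, 28]
17 → replaces 28 → [6, 7, 9, 14, 16, 17]
Length 6; one witness is 6, 8, 14, 16, 17, 28.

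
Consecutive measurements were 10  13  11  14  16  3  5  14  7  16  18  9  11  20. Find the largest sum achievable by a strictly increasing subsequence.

Let S[i] be the best sum of a strictly increasing subsequence ending at i:
i:      1  2  3  4  5  6  7  8  9 10 11 12 13 14
a[i]:  10 13 11 14 16  3  5 14  7 16 18  9 11 20
S:     10 23 21 37 53  3  8 37 15 53 71 24 35 91
Maximum is 91 (e.g. 10 + 13 + 14 + 16 + 18 + 20).

91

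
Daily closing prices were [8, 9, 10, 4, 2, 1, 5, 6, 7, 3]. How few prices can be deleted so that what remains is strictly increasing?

Fewest deletions = n − (longest strictly increasing subsequence).
i:      1  2  3  4  5  6  7  8  9 10
a[i]:   8  9 10  4  2  1  5  6  7  3
dp:     1  2  3  1  1  1  2  3  4  2
max dp = 4, so deletions = 10 − 4 = 6.

6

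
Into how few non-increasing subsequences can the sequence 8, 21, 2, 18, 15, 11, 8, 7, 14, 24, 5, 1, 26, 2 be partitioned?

The minimum number of non-increasing subsequences covering a sequence equals the length of its longest strictly increasing subsequence.
LIS length is 5 (e.g. 8, 11, 14, 24, 26), so 5 piles are needed.

5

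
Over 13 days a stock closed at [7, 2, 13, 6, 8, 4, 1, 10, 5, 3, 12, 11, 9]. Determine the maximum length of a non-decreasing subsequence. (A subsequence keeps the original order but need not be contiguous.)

Track the smallest tail for each achievable length (allowing ties):
7 → extends → [7]
2 → replaces 7 → [2]
13 → extends → [2, 13]
6 → replaces 13 → [2, 6]
8 → extends → [2, 6, 8]
4 → replaces 6 → [2, 4, 8]
1 → replaces 2 → [1, 4, 8]
10 → extends → [1, 4, 8, 10]
5 → replaces 8 → [1, 4, 5, 10]
3 → replaces 4 → [1, 3, 5, 10]
12 → extends → [1, 3, 5, 10, 12]
11 → replaces 12 → [1, 3, 5, 10, 11]
9 → replaces 10 → [1, 3, 5, 9, 11]
Five tails, so the longest non-decreasing subsequence has length 5 (e.g. 2, 6, 8, 10, 12).

5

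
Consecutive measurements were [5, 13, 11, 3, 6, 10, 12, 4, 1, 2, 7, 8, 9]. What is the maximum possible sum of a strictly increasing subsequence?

35

Let S[i] be the best sum of a strictly increasing subsequence ending at i:
i:      1  2  3  4  5  6  7  8  9 10 11 12 13
a[i]:   5 13 11  3  6 10 12  4  1  2  7  8  9
S:      5 18 16  3 11 21 33  7  1  3 18 26 35
Maximum is 35 (e.g. 5 + 6 + 7 + 8 + 9).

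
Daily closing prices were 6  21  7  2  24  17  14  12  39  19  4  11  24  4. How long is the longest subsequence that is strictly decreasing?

Negate each value so 'decreasing' becomes 'increasing', then run patience tails on the negated sequence:
-6 → extends → [-6]
-21 → replaces -6 → [-21]
-7 → extends → [-21, -7]
-2 → extends → [-21, -7, -2]
-24 → replaces -21 → [-24, -7, -2]
-17 → replaces -7 → [-24, -17, -2]
-14 → replaces -2 → [-24, -17, -14]
-12 → extends → [-24, -17, -14, -12]
-39 → replaces -24 → [-39, -17, -14, -12]
-19 → replaces -17 → [-39, -19, -14, -12]
-4 → extends → [-39, -19, -14, -12, -4]
-11 → replaces -4 → [-39, -19, -14, -12, -11]
-24 → replaces -19 → [-39, -24, -14, -12, -11]
-4 → extends → [-39, -24, -14, -12, -11, -4]
Six tails, so the longest strictly decreasing subsequence of the original has length 6.

6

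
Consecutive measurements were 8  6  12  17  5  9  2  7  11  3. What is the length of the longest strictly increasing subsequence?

3

Let dp[i] be the length of the longest such subsequence ending at index i:
i:      1  2  3  4  5  6  7  8  9 10
a[i]:   8  6 12 17  5  9  2  7 11  3
dp:     1  1  2  3  1  2  1  2  3  2
Maximum dp value is 3.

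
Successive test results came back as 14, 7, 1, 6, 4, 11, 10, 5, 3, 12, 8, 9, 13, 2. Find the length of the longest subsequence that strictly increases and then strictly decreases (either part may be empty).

7

inc[i] = longest strictly increasing subsequence ending at i; dec[i] = longest strictly decreasing subsequence starting at i:
i:      1  2  3  4  5  6  7  8  9 10 11 12 13 14
a[i]:  14  7  1  6  4 11 10  5  3 12  8  9 13  2
inc:    1  1  1  2  2  3  3  3  2  4  4  5  6  2
dec:    6  5  1  4  3  5  4  3  2  3  2  2  2  1
Best peak at i=6 (value 11): inc=3, dec=5, length 3+5−1 = 7.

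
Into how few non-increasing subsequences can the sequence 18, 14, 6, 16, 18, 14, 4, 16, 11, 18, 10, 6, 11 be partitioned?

4

Place each on the leftmost legal pile:
18 → new pile 1 (tops now [18])
14 → pile 1 (tops now [14])
6 → pile 1 (tops now [6])
16 → new pile 2 (tops now [6, 16])
18 → new pile 3 (tops now [6, 16, 18])
14 → pile 2 (tops now [6, 14, 18])
4 → pile 1 (tops now [4, 14, 18])
16 → pile 3 (tops now [4, 14, 16])
11 → pile 2 (tops now [4, 11, 16])
18 → new pile 4 (tops now [4, 11, 16, 18])
10 → pile 2 (tops now [4, 10, 16, 18])
6 → pile 2 (tops now [4, 6, 16, 18])
11 → pile 3 (tops now [4, 6, 11, 18])
Four piles.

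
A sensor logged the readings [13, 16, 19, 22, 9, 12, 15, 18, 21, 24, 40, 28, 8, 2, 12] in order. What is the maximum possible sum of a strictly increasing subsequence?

Let S[i] be the best sum of a strictly increasing subsequence ending at i:
i:       1   2   3   4   5   6   7   8   9  10  11  12  13  14  15
a[i]:   13  16  19  22   9  12  15  18  21  24  40  28   8   2  12
S:      13  29  48  70   9  21  36  54  75  99 139 127   8   2  21
Maximum is 139 (e.g. 9 + 12 + 15 + 18 + 21 + 24 + 40).

139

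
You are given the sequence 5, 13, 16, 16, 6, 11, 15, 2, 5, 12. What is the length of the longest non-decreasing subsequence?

4

Let dp[i] be the length of the longest such subsequence ending at index i:
i:      1  2  3  4  5  6  7  8  9 10
a[i]:   5 13 16 16  6 11 15  2  5 12
dp:     1  2  3  4  2  3  4  1  2  4
Maximum dp value is 4.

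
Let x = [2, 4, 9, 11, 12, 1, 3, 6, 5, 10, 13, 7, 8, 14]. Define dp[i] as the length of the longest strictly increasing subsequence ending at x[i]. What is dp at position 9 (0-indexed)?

dp[i] = 1 + max{dp[j] : j<i, x[j]<x[i]} (or 1 if no such j):
i:      0  1  2  3  4  5  6  7  8  9 10 11 12 13
x[i]:   2  4  9 11 12  1  3  6  5 10 13  7  8 14
dp:     1  2  3  4  5  1  2  3  3  4  6  4  5  7
At index 9 the value is 4.

4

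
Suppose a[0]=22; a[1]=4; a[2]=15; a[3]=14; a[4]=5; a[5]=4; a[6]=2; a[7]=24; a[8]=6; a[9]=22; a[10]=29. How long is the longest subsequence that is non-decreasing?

5

Track the smallest tail for each achievable length (allowing ties):
22 → extends → [22]
4 → replaces 22 → [4]
15 → extends → [4, 15]
14 → replaces 15 → [4, 14]
5 → replaces 14 → [4, 5]
4 → replaces 5 → [4, 4]
2 → replaces 4 → [2, 4]
24 → extends → [2, 4, 24]
6 → replaces 24 → [2, 4, 6]
22 → extends → [2, 4, 6, 22]
29 → extends → [2, 4, 6, 22, 29]
Five tails, so the longest non-decreasing subsequence has length 5 (e.g. 4, 5, 6, 22, 29).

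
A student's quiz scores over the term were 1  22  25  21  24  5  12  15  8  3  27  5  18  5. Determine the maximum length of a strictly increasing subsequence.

5

Track the smallest tail for each achievable length (strict):
1 → extends → [1]
22 → extends → [1, 22]
25 → extends → [1, 22, 25]
21 → replaces 22 → [1, 21, 25]
24 → replaces 25 → [1, 21, 24]
5 → replaces 21 → [1, 5, 24]
12 → replaces 24 → [1, 5, 12]
15 → extends → [1, 5, 12, 15]
8 → replaces 12 → [1, 5, 8, 15]
3 → replaces 5 → [1, 3, 8, 15]
27 → extends → [1, 3, 8, 15, 27]
5 → replaces 8 → [1, 3, 5, 15, 27]
18 → replaces 27 → [1, 3, 5, 15, 18]
5 → already a tail → [1, 3, 5, 15, 18]
Five tails, so the longest strictly increasing subsequence has length 5 (e.g. 1, 5, 12, 15, 27).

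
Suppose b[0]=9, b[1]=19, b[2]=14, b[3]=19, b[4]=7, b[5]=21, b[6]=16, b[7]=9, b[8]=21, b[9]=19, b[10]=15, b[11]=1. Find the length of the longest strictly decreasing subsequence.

4

Negate each value so 'decreasing' becomes 'increasing', then run patience tails on the negated sequence:
-9 → extends → [-9]
-19 → replaces -9 → [-19]
-14 → extends → [-19, -14]
-19 → already a tail → [-19, -14]
-7 → extends → [-19, -14, -7]
-21 → replaces -19 → [-21, -14, -7]
-16 → replaces -14 → [-21, -16, -7]
-9 → replaces -7 → [-21, -16, -9]
-21 → already a tail → [-21, -16, -9]
-19 → replaces -16 → [-21, -19, -9]
-15 → replaces -9 → [-21, -19, -15]
-1 → extends → [-21, -19, -15, -1]
Four tails, so the longest strictly decreasing subsequence of the original has length 4.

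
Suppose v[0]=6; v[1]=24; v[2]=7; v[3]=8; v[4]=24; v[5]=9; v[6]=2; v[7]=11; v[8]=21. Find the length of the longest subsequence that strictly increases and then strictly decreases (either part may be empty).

6

inc[i] = longest strictly increasing subsequence ending at i; dec[i] = longest strictly decreasing subsequence starting at i:
i:      0  1  2  3  4  5  6  7  8
v[i]:   6 24  7  8 24  9  2 11 21
inc:    1  2  2  3  4  4  1  5  6
dec:    2  3  2  2  3  2  1  1  1
Best peak at i=4 (value 24): inc=4, dec=3, length 4+3−1 = 6.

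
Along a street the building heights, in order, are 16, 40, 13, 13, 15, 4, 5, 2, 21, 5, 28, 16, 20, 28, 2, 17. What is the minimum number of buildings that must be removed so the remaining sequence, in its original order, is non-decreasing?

10

Fewest deletions = n − (longest non-decreasing subsequence).
i:      1  2  3  4  5  6  7  8  9 10 11 12 13 14 15 16
a[i]:  16 40 13 13 15  4  5  2 21  5 28 16 20 28  2 17
dp:     1  2  1  2  3  1  2  1  4  3  5  4  5  6  2  5
max dp = 6, so deletions = 16 − 6 = 10.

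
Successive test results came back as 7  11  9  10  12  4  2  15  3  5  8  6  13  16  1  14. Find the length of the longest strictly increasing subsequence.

6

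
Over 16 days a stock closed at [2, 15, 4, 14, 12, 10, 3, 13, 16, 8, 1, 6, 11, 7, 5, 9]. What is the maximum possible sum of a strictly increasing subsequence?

47

Let S[i] be the best sum of a strictly increasing subsequence ending at i:
i:      1  2  3  4  5  6  7  8  9 10 11 12 13 14 15 16
a[i]:   2 15  4 14 12 10  3 13 16  8  1  6 11  7  5  9
S:      2 17  6 20 18 16  5 31 47 14  1 12 27 19 11 28
Maximum is 47 (e.g. 2 + 4 + 12 + 13 + 16).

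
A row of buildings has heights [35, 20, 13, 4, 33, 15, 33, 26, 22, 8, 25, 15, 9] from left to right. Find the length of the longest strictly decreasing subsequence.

Let dp[i] be the longest strictly decreasing subsequence ending at i:
i:      1  2  3  4  5  6  7  8  9 10 11 12 13
a[i]:  35 20 13  4 33 15 33 26 22  8 25 15  9
dp:     1  2  3  4  2  3  2  3  4  5  4  5  6
Maximum is 6.

6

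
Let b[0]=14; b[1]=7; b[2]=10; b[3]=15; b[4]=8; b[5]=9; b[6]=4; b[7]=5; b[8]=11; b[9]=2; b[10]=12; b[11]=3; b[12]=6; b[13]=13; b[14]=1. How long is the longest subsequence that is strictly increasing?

6

Let dp[i] be the length of the longest such subsequence ending at index i:
i:      0  1  2  3  4  5  6  7  8  9 10 11 12 13 14
b[i]:  14  7 10 15  8  9  4  5 11  2 12  3  6 13  1
dp:     1  1  2  3  2  3  1  2  4  1  5  2  3  6  1
Maximum dp value is 6.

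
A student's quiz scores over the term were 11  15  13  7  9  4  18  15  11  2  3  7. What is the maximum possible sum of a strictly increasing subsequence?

44

Let S[i] be the best sum of a strictly increasing subsequence ending at i:
i:      1  2  3  4  5  6  7  8  9 10 11 12
a[i]:  11 15 13  7  9  4 18 15 11  2  3  7
S:     11 26 24  7 16  4 44 39 27  2  5 12
Maximum is 44 (e.g. 11 + 15 + 18).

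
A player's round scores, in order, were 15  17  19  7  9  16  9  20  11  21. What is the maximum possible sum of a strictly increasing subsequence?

Let S[i] be the best sum of a strictly increasing subsequence ending at i:
i:      1  2  3  4  5  6  7  8  9 10
a[i]:  15 17 19  7  9 16  9 20 11 21
S:     15 32 51  7 16 32 16 71 27 92
Maximum is 92 (e.g. 15 + 17 + 19 + 20 + 21).

92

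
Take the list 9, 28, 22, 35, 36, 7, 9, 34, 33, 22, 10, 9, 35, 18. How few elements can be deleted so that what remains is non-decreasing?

10

Fewest deletions = n − (longest non-decreasing subsequence).
i:      1  2  3  4  5  6  7  8  9 10 11 12 13 14
a[i]:   9 28 22 35 36  7  9 34 33 22 10  9 35 18
dp:     1  2  2  3  4  1  2  3  3  3  3  3  4  4
max dp = 4, so deletions = 14 − 4 = 10.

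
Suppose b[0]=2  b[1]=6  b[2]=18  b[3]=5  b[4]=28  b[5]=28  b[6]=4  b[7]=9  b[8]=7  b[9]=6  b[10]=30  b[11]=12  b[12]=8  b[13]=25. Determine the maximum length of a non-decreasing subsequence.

Let dp[i] be the length of the longest such subsequence ending at index i:
i:      0  1  2  3  4  5  6  7  8  9 10 11 12 13
b[i]:   2  6 18  5 28 28  4  9  7  6 30 12  8 25
dp:     1  2  3  2  4  5  2  3  3  3  6  4  4  5
Maximum dp value is 6.

6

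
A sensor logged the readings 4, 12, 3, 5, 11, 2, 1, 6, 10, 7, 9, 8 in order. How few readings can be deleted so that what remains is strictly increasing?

7

Fewest deletions = n − (longest strictly increasing subsequence).
Patience tails:
4 → extends → [4]
12 → extends → [4, 12]
3 → replaces 4 → [3, 12]
5 → replaces 12 → [3, 5]
11 → extends → [3, 5, 11]
2 → replaces 3 → [2, 5, 11]
1 → replaces 2 → [1, 5, 11]
6 → replaces 11 → [1, 5, 6]
10 → extends → [1, 5, 6, 10]
7 → replaces 10 → [1, 5, 6, 7]
9 → extends → [1, 5, 6, 7, 9]
8 → replaces 9 → [1, 5, 6, 7, 8]
Longest strictly increasing subsequence has length 5, so deletions = 12 − 5 = 7.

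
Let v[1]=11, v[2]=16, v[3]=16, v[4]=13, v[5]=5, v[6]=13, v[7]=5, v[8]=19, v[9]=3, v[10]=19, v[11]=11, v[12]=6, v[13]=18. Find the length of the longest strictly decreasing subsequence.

4

Negate each value so 'decreasing' becomes 'increasing', then run patience tails on the negated sequence:
-11 → extends → [-11]
-16 → replaces -11 → [-16]
-16 → already a tail → [-16]
-13 → extends → [-16, -13]
-5 → extends → [-16, -13, -5]
-13 → already a tail → [-16, -13, -5]
-5 → already a tail → [-16, -13, -5]
-19 → replaces -16 → [-19, -13, -5]
-3 → extends → [-19, -13, -5, -3]
-19 → already a tail → [-19, -13, -5, -3]
-11 → replaces -5 → [-19, -13, -11, -3]
-6 → replaces -3 → [-19, -13, -11, -6]
-18 → replaces -13 → [-19, -18, -11, -6]
Four tails, so the longest strictly decreasing subsequence of the original has length 4.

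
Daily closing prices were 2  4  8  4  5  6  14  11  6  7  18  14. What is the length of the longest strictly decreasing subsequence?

3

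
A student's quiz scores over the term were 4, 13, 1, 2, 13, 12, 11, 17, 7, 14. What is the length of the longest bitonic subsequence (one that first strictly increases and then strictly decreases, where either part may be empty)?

6

inc[i] = longest strictly increasing subsequence ending at i; dec[i] = longest strictly decreasing subsequence starting at i:
i:      1  2  3  4  5  6  7  8  9 10
a[i]:   4 13  1  2 13 12 11 17  7 14
inc:    1  2  1  2  3  3  3  4  3  4
dec:    2  4  1  1  4  3  2  2  1  1
Best peak at i=5 (value 13): inc=3, dec=4, length 3+4−1 = 6.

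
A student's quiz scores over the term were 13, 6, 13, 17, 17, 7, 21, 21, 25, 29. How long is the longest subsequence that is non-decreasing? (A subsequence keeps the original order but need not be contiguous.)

8

Track the smallest tail for each achievable length (allowing ties):
13 → extends → [13]
6 → replaces 13 → [6]
13 → extends → [6, 13]
17 → extends → [6, 13, 17]
17 → extends → [6, 13, 17, 17]
7 → replaces 13 → [6, 7, 17, 17]
21 → extends → [6, 7, 17, 17, 21]
21 → extends → [6, 7, 17, 17, 21, 21]
25 → extends → [6, 7, 17, 17, 21, 21, 25]
29 → extends → [6, 7, 17, 17, 21, 21, 25, 29]
Eight tails, so the longest non-decreasing subsequence has length 8 (e.g. 13, 13, 17, 17, 21, 21, 25, 29).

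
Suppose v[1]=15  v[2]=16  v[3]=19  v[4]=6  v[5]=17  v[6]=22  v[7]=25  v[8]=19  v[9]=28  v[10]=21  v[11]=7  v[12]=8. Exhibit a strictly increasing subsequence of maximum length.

Patience tails give the LIS length; then backtrack through the dp parents:
15 → extends → [15]
16 → extends → [15, 16]
19 → extends → [15, 16, 19]
6 → replaces 15 → [6, 16, 19]
17 → replaces 19 → [6, 16, 17]
22 → extends → [6, 16, 17, 22]
25 → extends → [6, 16, 17, 22, 25]
19 → replaces 22 → [6, 16, 17, 19, 25]
28 → extends → [6, 16, 17, 19, 25, 28]
21 → replaces 25 → [6, 16, 17, 19, 21, 28]
7 → replaces 16 → [6, 7, 17, 19, 21, 28]
8 → replaces 17 → [6, 7, 8, 19, 21, 28]
Length 6; one witness is 15, 16, 19, 22, 25, 28.

15, 16, 19, 22, 25, 28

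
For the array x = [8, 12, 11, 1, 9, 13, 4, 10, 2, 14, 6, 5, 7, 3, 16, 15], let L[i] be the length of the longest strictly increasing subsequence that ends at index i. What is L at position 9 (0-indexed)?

dp[i] = 1 + max{dp[j] : j<i, x[j]<x[i]} (or 1 if no such j):
i:      0  1  2  3  4  5  6  7  8  9 10 11 12 13 14 15
x[i]:   8 12 11  1  9 13  4 10  2 14  6  5  7  3 16 15
dp:     1  2  2  1  2  3  2  3  2  4  3  3  4  3  5  5
At index 9 the value is 4.

4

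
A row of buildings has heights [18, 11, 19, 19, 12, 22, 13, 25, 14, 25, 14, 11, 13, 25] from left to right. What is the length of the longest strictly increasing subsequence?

5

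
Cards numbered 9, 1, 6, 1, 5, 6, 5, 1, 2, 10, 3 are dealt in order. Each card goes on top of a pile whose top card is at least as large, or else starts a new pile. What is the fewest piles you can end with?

Place each on the leftmost legal pile:
9 → new pile 1 (tops now [9])
1 → pile 1 (tops now [1])
6 → new pile 2 (tops now [1, 6])
1 → pile 1 (tops now [1, 6])
5 → pile 2 (tops now [1, 5])
6 → new pile 3 (tops now [1, 5, 6])
5 → pile 2 (tops now [1, 5, 6])
1 → pile 1 (tops now [1, 5, 6])
2 → pile 2 (tops now [1, 2, 6])
10 → new pile 4 (tops now [1, 2, 6, 10])
3 → pile 3 (tops now [1, 2, 3, 10])
Four piles.

4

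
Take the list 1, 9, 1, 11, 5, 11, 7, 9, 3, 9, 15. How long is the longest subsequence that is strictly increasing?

5

Track the smallest tail for each achievable length (strict):
1 → extends → [1]
9 → extends → [1, 9]
1 → already a tail → [1, 9]
11 → extends → [1, 9, 11]
5 → replaces 9 → [1, 5, 11]
11 → already a tail → [1, 5, 11]
7 → replaces 11 → [1, 5, 7]
9 → extends → [1, 5, 7, 9]
3 → replaces 5 → [1, 3, 7, 9]
9 → already a tail → [1, 3, 7, 9]
15 → extends → [1, 3, 7, 9, 15]
Five tails, so the longest strictly increasing subsequence has length 5 (e.g. 1, 5, 7, 9, 15).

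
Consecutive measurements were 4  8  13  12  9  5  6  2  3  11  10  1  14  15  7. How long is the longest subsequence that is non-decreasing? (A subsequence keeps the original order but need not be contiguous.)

Track the smallest tail for each achievable length (allowing ties):
4 → extends → [4]
8 → extends → [4, 8]
13 → extends → [4, 8, 13]
12 → replaces 13 → [4, 8, 12]
9 → replaces 12 → [4, 8, 9]
5 → replaces 8 → [4, 5, 9]
6 → replaces 9 → [4, 5, 6]
2 → replaces 4 → [2, 5, 6]
3 → replaces 5 → [2, 3, 6]
11 → extends → [2, 3, 6, 11]
10 → replaces 11 → [2, 3, 6, 10]
1 → replaces 2 → [1, 3, 6, 10]
14 → extends → [1, 3, 6, 10, 14]
15 → extends → [1, 3, 6, 10, 14, 15]
7 → replaces 10 → [1, 3, 6, 7, 14, 15]
Six tails, so the longest non-decreasing subsequence has length 6 (e.g. 4, 8, 9, 11, 14, 15).

6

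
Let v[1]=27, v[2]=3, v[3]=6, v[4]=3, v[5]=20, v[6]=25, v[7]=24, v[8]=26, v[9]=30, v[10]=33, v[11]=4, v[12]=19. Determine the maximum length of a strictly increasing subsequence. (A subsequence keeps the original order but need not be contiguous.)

7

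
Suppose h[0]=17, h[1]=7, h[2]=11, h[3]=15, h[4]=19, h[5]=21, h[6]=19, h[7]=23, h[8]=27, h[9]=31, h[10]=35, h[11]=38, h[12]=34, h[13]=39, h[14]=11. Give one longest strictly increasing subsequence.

Patience tails give the LIS length; then backtrack through the dp parents:
17 → extends → [17]
7 → replaces 17 → [7]
11 → extends → [7, 11]
15 → extends → [7, 11, 15]
19 → extends → [7, 11, 15, 19]
21 → extends → [7, 11, 15, 19, 21]
19 → already a tail → [7, 11, 15, 19, 21]
23 → extends → [7, 11, 15, 19, 21, 23]
27 → extends → [7, 11, 15, 19, 21, 23, 27]
31 → extends → [7, 11, 15, 19, 21, 23, 27, 31]
35 → extends → [7, 11, 15, 19, 21, 23, 27, 31, 35]
38 → extends → [7, 11, 15, 19, 21, 23, 27, 31, 35, 38]
34 → replaces 35 → [7, 11, 15, 19, 21, 23, 27, 31, 34, 38]
39 → extends → [7, 11, 15, 19, 21, 23, 27, 31, 34, 38, 39]
11 → already a tail → [7, 11, 15, 19, 21, 23, 27, 31, 34, 38, 39]
Length 11; one witness is 7, 11, 15, 19, 21, 23, 27, 31, 35, 38, 39.

7, 11, 15, 19, 21, 23, 27, 31, 35, 38, 39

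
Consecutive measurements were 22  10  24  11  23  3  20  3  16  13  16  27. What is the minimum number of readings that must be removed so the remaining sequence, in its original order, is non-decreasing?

7

Fewest deletions = n − (longest non-decreasing subsequence).
Patience tails:
22 → extends → [22]
10 → replaces 22 → [10]
24 → extends → [10, 24]
11 → replaces 24 → [10, 11]
23 → extends → [10, 11, 23]
3 → replaces 10 → [3, 11, 23]
20 → replaces 23 → [3, 11, 20]
3 → replaces 11 → [3, 3, 20]
16 → replaces 20 → [3, 3, 16]
13 → replaces 16 → [3, 3, 13]
16 → extends → [3, 3, 13, 16]
27 → extends → [3, 3, 13, 16, 27]
Longest non-decreasing subsequence has length 5, so deletions = 12 − 5 = 7.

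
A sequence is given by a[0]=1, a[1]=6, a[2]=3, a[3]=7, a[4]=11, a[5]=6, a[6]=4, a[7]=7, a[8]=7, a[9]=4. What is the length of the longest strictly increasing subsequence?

Let dp[i] be the length of the longest such subsequence ending at index i:
i:      0  1  2  3  4  5  6  7  8  9
a[i]:   1  6  3  7 11  6  4  7  7  4
dp:     1  2  2  3  4  3  3  4  4  3
Maximum dp value is 4.

4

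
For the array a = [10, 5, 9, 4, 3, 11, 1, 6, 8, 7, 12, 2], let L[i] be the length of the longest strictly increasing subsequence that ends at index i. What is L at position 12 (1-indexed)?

dp[i] = 1 + max{dp[j] : j<i, a[j]<a[i]} (or 1 if no such j):
i:      1  2  3  4  5  6  7  8  9 10 11 12
a[i]:  10  5  9  4  3 11  1  6  8  7 12  2
dp:     1  1  2  1  1  3  1  2  3  3  4  2
At index 12 the value is 2.

2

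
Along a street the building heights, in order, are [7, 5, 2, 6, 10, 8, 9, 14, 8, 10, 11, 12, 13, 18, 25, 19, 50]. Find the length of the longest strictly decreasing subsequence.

Let dp[i] be the longest strictly decreasing subsequence ending at i:
i:      1  2  3  4  5  6  7  8  9 10 11 12 13 14 15 16 17
a[i]:   7  5  2  6 10  8  9 14  8 10 11 12 13 18 25 19 50
dp:     1  2  3  2  1  2  2  1  3  2  2  2  2  1  1  2  1
Maximum is 3.

3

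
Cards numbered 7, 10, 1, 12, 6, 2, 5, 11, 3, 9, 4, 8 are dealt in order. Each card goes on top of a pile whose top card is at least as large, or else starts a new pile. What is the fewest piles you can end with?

5

Place each on the leftmost legal pile:
7 → new pile 1 (tops now [7])
10 → new pile 2 (tops now [7, 10])
1 → pile 1 (tops now [1, 10])
12 → new pile 3 (tops now [1, 10, 12])
6 → pile 2 (tops now [1, 6, 12])
2 → pile 2 (tops now [1, 2, 12])
5 → pile 3 (tops now [1, 2, 5])
11 → new pile 4 (tops now [1, 2, 5, 11])
3 → pile 3 (tops now [1, 2, 3, 11])
9 → pile 4 (tops now [1, 2, 3, 9])
4 → pile 4 (tops now [1, 2, 3, 4])
8 → new pile 5 (tops now [1, 2, 3, 4, 8])
Five piles.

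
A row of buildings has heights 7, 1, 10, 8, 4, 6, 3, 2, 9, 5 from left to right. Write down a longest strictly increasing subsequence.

1, 4, 6, 9

Patience tails give the LIS length; then backtrack through the dp parents:
7 → extends → [7]
1 → replaces 7 → [1]
10 → extends → [1, 10]
8 → replaces 10 → [1, 8]
4 → replaces 8 → [1, 4]
6 → extends → [1, 4, 6]
3 → replaces 4 → [1, 3, 6]
2 → replaces 3 → [1, 2, 6]
9 → extends → [1, 2, 6, 9]
5 → replaces 6 → [1, 2, 5, 9]
Length 4; one witness is 1, 4, 6, 9.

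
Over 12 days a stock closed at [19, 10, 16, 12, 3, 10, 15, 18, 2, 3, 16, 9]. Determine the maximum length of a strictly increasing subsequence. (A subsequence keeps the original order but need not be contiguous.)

Track the smallest tail for each achievable length (strict):
19 → extends → [19]
10 → replaces 19 → [10]
16 → extends → [10, 16]
12 → replaces 16 → [10, 12]
3 → replaces 10 → [3, 12]
10 → replaces 12 → [3, 10]
15 → extends → [3, 10, 15]
18 → extends → [3, 10, 15, 18]
2 → replaces 3 → [2, 10, 15, 18]
3 → replaces 10 → [2, 3, 15, 18]
16 → replaces 18 → [2, 3, 15, 16]
9 → replaces 15 → [2, 3, 9, 16]
Four tails, so the longest strictly increasing subsequence has length 4 (e.g. 10, 12, 15, 18).

4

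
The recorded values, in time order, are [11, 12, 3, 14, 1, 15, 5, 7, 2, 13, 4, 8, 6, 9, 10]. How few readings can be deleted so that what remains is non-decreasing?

Fewest deletions = n − (longest non-decreasing subsequence).
i:      1  2  3  4  5  6  7  8  9 10 11 12 13 14 15
a[i]:  11 12  3 14  1 15  5  7  2 13  4  8  6  9 10
dp:     1  2  1  3  1  4  2  3  2  4  3  4  4  5  6
max dp = 6, so deletions = 15 − 6 = 9.

9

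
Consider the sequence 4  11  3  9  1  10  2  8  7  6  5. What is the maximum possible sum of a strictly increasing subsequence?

Let S[i] be the best sum of a strictly increasing subsequence ending at i:
i:      1  2  3  4  5  6  7  8  9 10 11
a[i]:   4 11  3  9  1 10  2  8  7  6  5
S:      4 15  3 13  1 23  3 12 11 10  9
Maximum is 23 (e.g. 4 + 9 + 10).

23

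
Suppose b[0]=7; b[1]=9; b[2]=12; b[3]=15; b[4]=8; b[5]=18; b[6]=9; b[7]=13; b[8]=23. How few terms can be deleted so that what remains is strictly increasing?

3

Fewest deletions = n − (longest strictly increasing subsequence).
i:      0  1  2  3  4  5  6  7  8
b[i]:   7  9 12 15  8 18  9 13 23
dp:     1  2  3  4  2  5  3  4  6
max dp = 6, so deletions = 9 − 6 = 3.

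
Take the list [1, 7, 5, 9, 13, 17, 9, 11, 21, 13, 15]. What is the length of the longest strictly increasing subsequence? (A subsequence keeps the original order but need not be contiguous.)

6

Track the smallest tail for each achievable length (strict):
1 → extends → [1]
7 → extends → [1, 7]
5 → replaces 7 → [1, 5]
9 → extends → [1, 5, 9]
13 → extends → [1, 5, 9, 13]
17 → extends → [1, 5, 9, 13, 17]
9 → already a tail → [1, 5, 9, 13, 17]
11 → replaces 13 → [1, 5, 9, 11, 17]
21 → extends → [1, 5, 9, 11, 17, 21]
13 → replaces 17 → [1, 5, 9, 11, 13, 21]
15 → replaces 21 → [1, 5, 9, 11, 13, 15]
Six tails, so the longest strictly increasing subsequence has length 6 (e.g. 1, 7, 9, 13, 17, 21).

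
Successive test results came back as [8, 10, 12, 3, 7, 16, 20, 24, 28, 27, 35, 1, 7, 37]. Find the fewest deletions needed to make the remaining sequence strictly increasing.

5

Fewest deletions = n − (longest strictly increasing subsequence).
i:      1  2  3  4  5  6  7  8  9 10 11 12 13 14
a[i]:   8 10 12  3  7 16 20 24 28 27 35  1  7 37
dp:     1  2  3  1  2  4  5  6  7  7  8  1  2  9
max dp = 9, so deletions = 14 − 9 = 5.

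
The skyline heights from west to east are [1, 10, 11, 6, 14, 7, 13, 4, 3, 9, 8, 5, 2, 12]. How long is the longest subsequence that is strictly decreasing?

Negate each value so 'decreasing' becomes 'increasing', then run patience tails on the negated sequence:
-1 → extends → [-1]
-10 → replaces -1 → [-10]
-11 → replaces -10 → [-11]
-6 → extends → [-11, -6]
-14 → replaces -11 → [-14, -6]
-7 → replaces -6 → [-14, -7]
-13 → replaces -7 → [-14, -13]
-4 → extends → [-14, -13, -4]
-3 → extends → [-14, -13, -4, -3]
-9 → replaces -4 → [-14, -13, -9, -3]
-8 → replaces -3 → [-14, -13, -9, -8]
-5 → extends → [-14, -13, -9, -8, -5]
-2 → extends → [-14, -13, -9, -8, -5, -2]
-12 → replaces -9 → [-14, -13, -12, -8, -5, -2]
Six tails, so the longest strictly decreasing subsequence of the original has length 6.

6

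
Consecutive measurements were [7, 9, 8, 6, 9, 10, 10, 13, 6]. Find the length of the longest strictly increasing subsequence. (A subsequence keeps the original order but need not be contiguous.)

5

Let dp[i] be the length of the longest such subsequence ending at index i:
i:      1  2  3  4  5  6  7  8  9
a[i]:   7  9  8  6  9 10 10 13  6
dp:     1  2  2  1  3  4  4  5  1
Maximum dp value is 5.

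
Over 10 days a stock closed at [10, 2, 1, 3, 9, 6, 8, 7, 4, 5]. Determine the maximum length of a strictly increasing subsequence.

4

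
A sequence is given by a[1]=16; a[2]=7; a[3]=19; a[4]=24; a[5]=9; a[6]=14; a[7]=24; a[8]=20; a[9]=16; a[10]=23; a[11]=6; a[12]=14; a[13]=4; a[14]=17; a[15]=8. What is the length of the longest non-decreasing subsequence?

5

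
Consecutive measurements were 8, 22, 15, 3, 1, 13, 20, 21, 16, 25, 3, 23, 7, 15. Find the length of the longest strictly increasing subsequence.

5

Track the smallest tail for each achievable length (strict):
8 → extends → [8]
22 → extends → [8, 22]
15 → replaces 22 → [8, 15]
3 → replaces 8 → [3, 15]
1 → replaces 3 → [1, 15]
13 → replaces 15 → [1, 13]
20 → extends → [1, 13, 20]
21 → extends → [1, 13, 20, 21]
16 → replaces 20 → [1, 13, 16, 21]
25 → extends → [1, 13, 16, 21, 25]
3 → replaces 13 → [1, 3, 16, 21, 25]
23 → replaces 25 → [1, 3, 16, 21, 23]
7 → replaces 16 → [1, 3, 7, 21, 23]
15 → replaces 21 → [1, 3, 7, 15, 23]
Five tails, so the longest strictly increasing subsequence has length 5 (e.g. 8, 15, 20, 21, 25).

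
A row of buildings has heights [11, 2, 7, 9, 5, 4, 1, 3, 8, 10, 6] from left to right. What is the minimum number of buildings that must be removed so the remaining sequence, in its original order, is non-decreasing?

Fewest deletions = n − (longest non-decreasing subsequence).
i:      1  2  3  4  5  6  7  8  9 10 11
a[i]:  11  2  7  9  5  4  1  3  8 10  6
dp:     1  1  2  3  2  2  1  2  3  4  3
max dp = 4, so deletions = 11 − 4 = 7.

7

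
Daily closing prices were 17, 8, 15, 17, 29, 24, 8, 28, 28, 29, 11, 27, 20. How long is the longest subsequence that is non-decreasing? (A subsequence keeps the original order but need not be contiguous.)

Track the smallest tail for each achievable length (allowing ties):
17 → extends → [17]
8 → replaces 17 → [8]
15 → extends → [8, 15]
17 → extends → [8, 15, 17]
29 → extends → [8, 15, 17, 29]
24 → replaces 29 → [8, 15, 17, 24]
8 → replaces 15 → [8, 8, 17, 24]
28 → extends → [8, 8, 17, 24, 28]
28 → extends → [8, 8, 17, 24, 28, 28]
29 → extends → [8, 8, 17, 24, 28, 28, 29]
11 → replaces 17 → [8, 8, 11, 24, 28, 28, 29]
27 → replaces 28 → [8, 8, 11, 24, 27, 28, 29]
20 → replaces 24 → [8, 8, 11, 20, 27, 28, 29]
Seven tails, so the longest non-decreasing subsequence has length 7 (e.g. 8, 15, 17, 24, 28, 28, 29).

7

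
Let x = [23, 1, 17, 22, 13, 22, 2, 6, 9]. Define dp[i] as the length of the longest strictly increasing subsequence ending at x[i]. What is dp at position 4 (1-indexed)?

dp[i] = 1 + max{dp[j] : j<i, x[j]<x[i]} (or 1 if no such j):
i:      1  2  3  4  5  6  7  8  9
x[i]:  23  1 17 22 13 22  2  6  9
dp:     1  1  2  3  2  3  2  3  4
At index 4 the value is 3.

3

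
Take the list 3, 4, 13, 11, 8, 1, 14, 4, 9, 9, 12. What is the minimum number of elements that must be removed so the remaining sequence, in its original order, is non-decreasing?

Fewest deletions = n − (longest non-decreasing subsequence).
i:      1  2  3  4  5  6  7  8  9 10 11
a[i]:   3  4 13 11  8  1 14  4  9  9 12
dp:     1  2  3  3  3  1  4  3  4  5  6
max dp = 6, so deletions = 11 − 6 = 5.

5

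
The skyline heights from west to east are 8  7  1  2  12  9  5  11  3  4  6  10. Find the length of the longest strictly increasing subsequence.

6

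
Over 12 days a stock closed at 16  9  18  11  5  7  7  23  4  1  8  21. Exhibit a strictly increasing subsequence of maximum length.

Patience tails give the LIS length; then backtrack through the dp parents:
16 → extends → [16]
9 → replaces 16 → [9]
18 → extends → [9, 18]
11 → replaces 18 → [9, 11]
5 → replaces 9 → [5, 11]
7 → replaces 11 → [5, 7]
7 → already a tail → [5, 7]
23 → extends → [5, 7, 23]
4 → replaces 5 → [4, 7, 23]
1 → replaces 4 → [1, 7, 23]
8 → replaces 23 → [1, 7, 8]
21 → extends → [1, 7, 8, 21]
Length 4; one witness is 5, 7, 8, 21.

5, 7, 8, 21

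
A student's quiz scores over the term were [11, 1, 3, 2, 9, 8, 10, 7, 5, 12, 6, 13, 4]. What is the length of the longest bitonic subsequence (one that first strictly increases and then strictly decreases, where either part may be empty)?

7

inc[i] = longest strictly increasing subsequence ending at i; dec[i] = longest strictly decreasing subsequence starting at i:
i:      1  2  3  4  5  6  7  8  9 10 11 12 13
a[i]:  11  1  3  2  9  8 10  7  5 12  6 13  4
inc:    1  1  2  2  3  3  4  3  3  5  4  6  3
dec:    6  1  2  1  5  4  4  3  2  3  2  2  1
Best peak at i=5 (value 9): inc=3, dec=5, length 3+5−1 = 7.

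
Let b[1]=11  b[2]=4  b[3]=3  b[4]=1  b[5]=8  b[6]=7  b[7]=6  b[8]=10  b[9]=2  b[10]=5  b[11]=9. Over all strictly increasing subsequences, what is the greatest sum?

22

Let S[i] be the best sum of a strictly increasing subsequence ending at i:
i:      1  2  3  4  5  6  7  8  9 10 11
b[i]:  11  4  3  1  8  7  6 10  2  5  9
S:     11  4  3  1 12 11 10 22  3  9 21
Maximum is 22 (e.g. 4 + 8 + 10).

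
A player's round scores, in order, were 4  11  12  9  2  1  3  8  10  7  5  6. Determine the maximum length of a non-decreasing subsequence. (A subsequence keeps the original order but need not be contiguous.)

Let dp[i] be the length of the longest such subsequence ending at index i:
i:      1  2  3  4  5  6  7  8  9 10 11 12
a[i]:   4 11 12  9  2  1  3  8 10  7  5  6
dp:     1  2  3  2  1  1  2  3  4  3  3  4
Maximum dp value is 4.

4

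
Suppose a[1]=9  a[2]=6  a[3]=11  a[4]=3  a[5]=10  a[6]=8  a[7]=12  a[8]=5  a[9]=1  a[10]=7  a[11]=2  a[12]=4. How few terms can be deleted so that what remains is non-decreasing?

9

Fewest deletions = n − (longest non-decreasing subsequence).
Patience tails:
9 → extends → [9]
6 → replaces 9 → [6]
11 → extends → [6, 11]
3 → replaces 6 → [3, 11]
10 → replaces 11 → [3, 10]
8 → replaces 10 → [3, 8]
12 → extends → [3, 8, 12]
5 → replaces 8 → [3, 5, 12]
1 → replaces 3 → [1, 5, 12]
7 → replaces 12 → [1, 5, 7]
2 → replaces 5 → [1, 2, 7]
4 → replaces 7 → [1, 2, 4]
Longest non-decreasing subsequence has length 3, so deletions = 12 − 3 = 9.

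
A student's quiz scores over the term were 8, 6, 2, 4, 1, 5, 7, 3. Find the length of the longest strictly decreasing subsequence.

Negate each value so 'decreasing' becomes 'increasing', then run patience tails on the negated sequence:
-8 → extends → [-8]
-6 → extends → [-8, -6]
-2 → extends → [-8, -6, -2]
-4 → replaces -2 → [-8, -6, -4]
-1 → extends → [-8, -6, -4, -1]
-5 → replaces -4 → [-8, -6, -5, -1]
-7 → replaces -6 → [-8, -7, -5, -1]
-3 → replaces -1 → [-8, -7, -5, -3]
Four tails, so the longest strictly decreasing subsequence of the original has length 4.

4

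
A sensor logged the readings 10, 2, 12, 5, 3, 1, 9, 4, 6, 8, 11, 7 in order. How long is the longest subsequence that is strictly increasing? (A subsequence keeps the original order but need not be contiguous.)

Let dp[i] be the length of the longest such subsequence ending at index i:
i:      1  2  3  4  5  6  7  8  9 10 11 12
a[i]:  10  2 12  5  3  1  9  4  6  8 11  7
dp:     1  1  2  2  2  1  3  3  4  5  6  5
Maximum dp value is 6.

6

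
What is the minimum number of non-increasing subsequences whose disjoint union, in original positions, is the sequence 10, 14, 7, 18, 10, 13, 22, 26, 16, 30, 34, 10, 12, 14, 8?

The minimum number of non-increasing subsequences covering a sequence equals the length of its longest strictly increasing subsequence.
LIS length is 7 (e.g. 10, 14, 18, 22, 26, 30, 34), so 7 piles are needed.

7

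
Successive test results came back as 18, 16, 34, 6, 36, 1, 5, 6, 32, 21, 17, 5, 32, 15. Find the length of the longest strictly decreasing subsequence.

5

Negate each value so 'decreasing' becomes 'increasing', then run patience tails on the negated sequence:
-18 → extends → [-18]
-16 → extends → [-18, -16]
-34 → replaces -18 → [-34, -16]
-6 → extends → [-34, -16, -6]
-36 → replaces -34 → [-36, -16, -6]
-1 → extends → [-36, -16, -6, -1]
-5 → replaces -1 → [-36, -16, -6, -5]
-6 → already a tail → [-36, -16, -6, -5]
-32 → replaces -16 → [-36, -32, -6, -5]
-21 → replaces -6 → [-36, -32, -21, -5]
-17 → replaces -5 → [-36, -32, -21, -17]
-5 → extends → [-36, -32, -21, -17, -5]
-32 → already a tail → [-36, -32, -21, -17, -5]
-15 → replaces -5 → [-36, -32, -21, -17, -15]
Five tails, so the longest strictly decreasing subsequence of the original has length 5.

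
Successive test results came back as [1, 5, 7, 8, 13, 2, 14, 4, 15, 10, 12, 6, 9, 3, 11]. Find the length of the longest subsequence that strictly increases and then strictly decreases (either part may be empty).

inc[i] = longest strictly increasing subsequence ending at i; dec[i] = longest strictly decreasing subsequence starting at i:
i:      1  2  3  4  5  6  7  8  9 10 11 12 13 14 15
a[i]:   1  5  7  8 13  2 14  4 15 10 12  6  9  3 11
inc:    1  2  3  4  5  2  6  3  7  5  6  4  5  3  6
dec:    1  3  3  3  4  1  4  2  4  3  3  2  2  1  1
Best peak at i=9 (value 15): inc=7, dec=4, length 7+4−1 = 10.

10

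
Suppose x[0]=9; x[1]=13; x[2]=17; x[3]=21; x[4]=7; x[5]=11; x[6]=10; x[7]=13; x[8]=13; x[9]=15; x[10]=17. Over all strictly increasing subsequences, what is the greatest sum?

Let S[i] be the best sum of a strictly increasing subsequence ending at i:
i:      0  1  2  3  4  5  6  7  8  9 10
x[i]:   9 13 17 21  7 11 10 13 13 15 17
S:      9 22 39 60  7 20 19 33 33 48 65
Maximum is 65 (e.g. 9 + 11 + 13 + 15 + 17).

65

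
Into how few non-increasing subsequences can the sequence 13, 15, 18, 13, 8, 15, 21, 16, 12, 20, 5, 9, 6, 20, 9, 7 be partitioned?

4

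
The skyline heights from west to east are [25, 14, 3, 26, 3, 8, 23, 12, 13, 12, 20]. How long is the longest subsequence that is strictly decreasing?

4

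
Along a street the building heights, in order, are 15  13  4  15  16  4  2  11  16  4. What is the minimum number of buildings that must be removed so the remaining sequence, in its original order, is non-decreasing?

6

Fewest deletions = n − (longest non-decreasing subsequence).
Patience tails:
15 → extends → [15]
13 → replaces 15 → [13]
4 → replaces 13 → [4]
15 → extends → [4, 15]
16 → extends → [4, 15, 16]
4 → replaces 15 → [4, 4, 16]
2 → replaces 4 → [2, 4, 16]
11 → replaces 16 → [2, 4, 11]
16 → extends → [2, 4, 11, 16]
4 → replaces 11 → [2, 4, 4, 16]
Longest non-decreasing subsequence has length 4, so deletions = 10 − 4 = 6.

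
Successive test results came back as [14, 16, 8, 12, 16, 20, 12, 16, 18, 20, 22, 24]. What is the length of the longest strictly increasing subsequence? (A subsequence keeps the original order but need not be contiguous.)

7

Track the smallest tail for each achievable length (strict):
14 → extends → [14]
16 → extends → [14, 16]
8 → replaces 14 → [8, 16]
12 → replaces 16 → [8, 12]
16 → extends → [8, 12, 16]
20 → extends → [8, 12, 16, 20]
12 → already a tail → [8, 12, 16, 20]
16 → already a tail → [8, 12, 16, 20]
18 → replaces 20 → [8, 12, 16, 18]
20 → extends → [8, 12, 16, 18, 20]
22 → extends → [8, 12, 16, 18, 20, 22]
24 → extends → [8, 12, 16, 18, 20, 22, 24]
Seven tails, so the longest strictly increasing subsequence has length 7 (e.g. 8, 12, 16, 18, 20, 22, 24).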